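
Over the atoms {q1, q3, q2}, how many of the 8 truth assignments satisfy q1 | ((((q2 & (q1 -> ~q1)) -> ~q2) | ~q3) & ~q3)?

Initial set: {(q1 | ((((q2 & (q1 -> ~q1)) -> ~q2) | ~q3) & ~q3))}.
(q1 | ((((q2 & (q1 -> ~q1)) -> ~q2) | ~q3) & ~q3)): β-rule — branch into q1  //  ((((q2 & (q1 -> ~q1)) -> ~q2) | ~q3) & ~q3).
  branch 1 (add q1):
    ○ open, literals {q1=1}.
  branch 2 (add ((((q2 & (q1 -> ~q1)) -> ~q2) | ~q3) & ~q3)):
    ((((q2 & (q1 -> ~q1)) -> ~q2) | ~q3) & ~q3): α-rule — add (((q2 & (q1 -> ~q1)) -> ~q2) | ~q3), ~q3.
    (((q2 & (q1 -> ~q1)) -> ~q2) | ~q3): β-rule — branch into ((q2 & (q1 -> ~q1)) -> ~q2)  //  ~q3.
      branch 2.1 (add ((q2 & (q1 -> ~q1)) -> ~q2)):
        ((q2 & (q1 -> ~q1)) -> ~q2): β-rule — branch into ~(q2 & (q1 -> ~q1))  //  ~q2.
          branch 2.1.1 (add ~(q2 & (q1 -> ~q1))):
            ~(q2 & (q1 -> ~q1)): β-rule — branch into ~q2  //  ~(q1 -> ~q1).
              branch 2.1.1.1 (add ~q2):
                ○ open, literals {q2=0, q3=0}.
              branch 2.1.1.2 (add ~(q1 -> ~q1)):
                ~(q1 -> ~q1): α-rule — add q1, ~~q1.
                ○ open, literals {q1=1, q3=0}.
          branch 2.1.2 (add ~q2):
            ○ open, literals {q2=0, q3=0}.
      branch 2.2 (add ~q3):
        ○ open, literals {q3=0}.
0 branches closed, 5 open.
Each open branch fixes some atoms; the unmentioned ones are free. Counting distinct full assignments: branch {q1=1} (q3, q2) contributes 4 new; branch {q2=0, q3=0} (q1) contributes 1 new; branch {q1=1, q3=0} (q2) contributes 0 new; branch {q2=0, q3=0} (q1) contributes 0 new; branch {q3=0} (q1, q2) contributes 1 new. Total: 6.

6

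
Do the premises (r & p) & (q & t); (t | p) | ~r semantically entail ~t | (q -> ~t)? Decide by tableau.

Initial set: {((r & p) & (q & t)); ((t | p) | ~r); ~(~t | (q -> ~t))}.
((r & p) & (q & t)): α-rule — add (r & p), (q & t).
~(~t | (q -> ~t)): α-rule — add ~~t, ~(q -> ~t).
(r & p): α-rule — add r, p.
(q & t): α-rule — add q, t.
~(q -> ~t): α-rule — add q, ~~t.
((t | p) | ~r): β-rule — branch into (t | p)  //  ~r.
  branch 1 (add (t | p)):
    (t | p): β-rule — branch into t  //  p.
      branch 1.1 (add t):
        ○ open, literals {p=T, q=T, r=T, t=T}.
      branch 1.2 (add p):
        ○ open, literals {p=T, q=T, r=T, t=T}.
  branch 2 (add ~r):
    × closes — contains both r and ~r.
1 branch closed, 2 open.
An open branch gives a countermodel: p=T, q=T, r=T, t=T (unmentioned atoms arbitrary); the premises hold there but the conclusion fails.

No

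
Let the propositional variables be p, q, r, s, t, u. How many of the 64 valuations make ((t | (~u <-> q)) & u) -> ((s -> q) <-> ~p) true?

52

Initial set: {(((t | (~u <-> q)) & u) -> ((s -> q) <-> ~p))}.
(((t | (~u <-> q)) & u) -> ((s -> q) <-> ~p)): β-rule — branch into ~((t | (~u <-> q)) & u)  //  ((s -> q) <-> ~p).
  branch 1 (add ~((t | (~u <-> q)) & u)):
    ~((t | (~u <-> q)) & u): β-rule — branch into ~(t | (~u <-> q))  //  ~u.
      branch 1.1 (add ~(t | (~u <-> q))):
        ~(t | (~u <-> q)): α-rule — add ~t, ~(~u <-> q).
        ~(~u <-> q): β-rule — branch into ~u, ~q  //  ~~u, q.
          branch 1.1.1 (add ~u, ~q):
            ○ open, literals {q=false, t=false, u=false}.
          branch 1.1.2 (add ~~u, q):
            ○ open, literals {q=true, t=false, u=true}.
      branch 1.2 (add ~u):
        ○ open, literals {u=false}.
  branch 2 (add ((s -> q) <-> ~p)):
    ((s -> q) <-> ~p): β-rule — branch into (s -> q), ~p  //  ~(s -> q), ~~p.
      branch 2.1 (add (s -> q), ~p):
        (s -> q): β-rule — branch into ~s  //  q.
          branch 2.1.1 (add ~s):
            ○ open, literals {p=false, s=false}.
          branch 2.1.2 (add q):
            ○ open, literals {p=false, q=true}.
      branch 2.2 (add ~(s -> q), ~~p):
        ~(s -> q): α-rule — add s, ~q.
        ○ open, literals {p=true, q=false, s=true}.
0 branches closed, 6 open.
Each open branch fixes some atoms; the unmentioned ones are free. Counting distinct full assignments: branch {q=false, t=false, u=false} (p, r, s) contributes 8 new; branch {q=true, t=false, u=true} (p, r, s) contributes 8 new; branch {u=false} (p, q, r, s, t) contributes 24 new; branch {p=false, s=false} (q, r, t, u) contributes 6 new; branch {p=false, q=true} (r, s, t, u) contributes 2 new; branch {p=true, q=false, s=true} (r, t, u) contributes 4 new. Total: 52.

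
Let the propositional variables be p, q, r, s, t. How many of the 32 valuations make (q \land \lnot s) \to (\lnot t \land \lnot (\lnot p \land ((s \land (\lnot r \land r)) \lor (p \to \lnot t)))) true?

26

Initial set: {((q \land \lnot s) \to (\lnot t \land \lnot (\lnot p \land ((s \land (\lnot r \land r)) \lor (p \to \lnot t)))))}.
((q \land \lnot s) \to (\lnot t \land \lnot (\lnot p \land ((s \land (\lnot r \land r)) \lor (p \to \lnot t))))): β-rule — branch into \lnot (q \land \lnot s)  //  (\lnot t \land \lnot (\lnot p \land ((s \land (\lnot r \land r)) \lor (p \to \lnot t)))).
  branch 1 (add \lnot (q \land \lnot s)):
    \lnot (q \land \lnot s): β-rule — branch into \lnot q  //  \lnot \lnot s.
      branch 1.1 (add \lnot q):
        ○ open, literals {q=false}.
      branch 1.2 (add \lnot \lnot s):
        ○ open, literals {s=true}.
  branch 2 (add (\lnot t \land \lnot (\lnot p \land ((s \land (\lnot r \land r)) \lor (p \to \lnot t))))):
    (\lnot t \land \lnot (\lnot p \land ((s \land (\lnot r \land r)) \lor (p \to \lnot t)))): α-rule — add \lnot t, \lnot (\lnot p \land ((s \land (\lnot r \land r)) \lor (p \to \lnot t))).
    \lnot (\lnot p \land ((s \land (\lnot r \land r)) \lor (p \to \lnot t))): β-rule — branch into \lnot \lnot p  //  \lnot ((s \land (\lnot r \land r)) \lor (p \to \lnot t)).
      branch 2.1 (add \lnot \lnot p):
        ○ open, literals {p=true, t=false}.
      branch 2.2 (add \lnot ((s \land (\lnot r \land r)) \lor (p \to \lnot t))):
        \lnot ((s \land (\lnot r \land r)) \lor (p \to \lnot t)): α-rule — add \lnot (s \land (\lnot r \land r)), \lnot (p \to \lnot t).
        \lnot (p \to \lnot t): α-rule — add p, \lnot \lnot t.
        × closes — contains both t and \lnot t.
1 branch closed, 3 open.
Each open branch fixes some atoms; the unmentioned ones are free. Counting distinct full assignments: branch {q=false} (p, r, s, t) contributes 16 new; branch {s=true} (p, q, r, t) contributes 8 new; branch {p=true, t=false} (q, r, s) contributes 2 new. Total: 26.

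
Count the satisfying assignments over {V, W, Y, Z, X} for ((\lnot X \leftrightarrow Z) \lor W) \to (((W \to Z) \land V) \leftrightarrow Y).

20

Initial set: {T (((\lnot X \leftrightarrow Z) \lor W) \to (((W \to Z) \land V) \leftrightarrow Y))}.
T (((\lnot X \leftrightarrow Z) \lor W) \to (((W \to Z) \land V) \leftrightarrow Y)): β-rule — branch into F ((\lnot X \leftrightarrow Z) \lor W)  //  T (((W \to Z) \land V) \leftrightarrow Y).
  branch 1 (add F ((\lnot X \leftrightarrow Z) \lor W)):
    F ((\lnot X \leftrightarrow Z) \lor W): α-rule — add F (\lnot X \leftrightarrow Z), F W.
    F (\lnot X \leftrightarrow Z): β-rule — branch into T \lnot X, F Z  //  F \lnot X, T Z.
      branch 1.1 (add T \lnot X, F Z):
        ○ open, literals {W=F, X=F, Z=F}.
      branch 1.2 (add F \lnot X, T Z):
        ○ open, literals {W=F, X=T, Z=T}.
  branch 2 (add T (((W \to Z) \land V) \leftrightarrow Y)):
    T (((W \to Z) \land V) \leftrightarrow Y): β-rule — branch into T ((W \to Z) \land V), T Y  //  F ((W \to Z) \land V), F Y.
      branch 2.1 (add T ((W \to Z) \land V), T Y):
        T ((W \to Z) \land V): α-rule — add T (W \to Z), T V.
        T (W \to Z): β-rule — branch into F W  //  T Z.
          branch 2.1.1 (add F W):
            ○ open, literals {V=T, W=F, Y=T}.
          branch 2.1.2 (add T Z):
            ○ open, literals {V=T, Y=T, Z=T}.
      branch 2.2 (add F ((W \to Z) \land V), F Y):
        F ((W \to Z) \land V): β-rule — branch into F (W \to Z)  //  F V.
          branch 2.2.1 (add F (W \to Z)):
            F (W \to Z): α-rule — add T W, F Z.
            ○ open, literals {W=T, Y=F, Z=F}.
          branch 2.2.2 (add F V):
            ○ open, literals {V=F, Y=F}.
0 branches closed, 6 open.
Each open branch fixes some atoms; the unmentioned ones are free. Counting distinct full assignments: branch {W=F, X=F, Z=F} (V, Y) contributes 4 new; branch {W=F, X=T, Z=T} (V, Y) contributes 4 new; branch {V=T, W=F, Y=T} (Z, X) contributes 2 new; branch {V=T, Y=T, Z=T} (W, X) contributes 2 new; branch {W=T, Y=F, Z=F} (V, X) contributes 4 new; branch {V=F, Y=F} (W, Z, X) contributes 4 new. Total: 20.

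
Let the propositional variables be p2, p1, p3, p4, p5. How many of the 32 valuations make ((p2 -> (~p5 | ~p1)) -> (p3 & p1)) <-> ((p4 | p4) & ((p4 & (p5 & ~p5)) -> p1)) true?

16

Initial set: {(((p2 -> (~p5 | ~p1)) -> (p3 & p1)) <-> ((p4 | p4) & ((p4 & (p5 & ~p5)) -> p1)))}.
(((p2 -> (~p5 | ~p1)) -> (p3 & p1)) <-> ((p4 | p4) & ((p4 & (p5 & ~p5)) -> p1))): β-rule — branch into ((p2 -> (~p5 | ~p1)) -> (p3 & p1)), ((p4 | p4) & ((p4 & (p5 & ~p5)) -> p1))  //  ~((p2 -> (~p5 | ~p1)) -> (p3 & p1)), ~((p4 | p4) & ((p4 & (p5 & ~p5)) -> p1)).
  branch 1 (add ((p2 -> (~p5 | ~p1)) -> (p3 & p1)), ((p4 | p4) & ((p4 & (p5 & ~p5)) -> p1))):
    ((p4 | p4) & ((p4 & (p5 & ~p5)) -> p1)): α-rule — add (p4 | p4), ((p4 & (p5 & ~p5)) -> p1).
    ((p2 -> (~p5 | ~p1)) -> (p3 & p1)): β-rule — branch into ~(p2 -> (~p5 | ~p1))  //  (p3 & p1).
      branch 1.1 (add ~(p2 -> (~p5 | ~p1))):
        ~(p2 -> (~p5 | ~p1)): α-rule — add p2, ~(~p5 | ~p1).
        ~(~p5 | ~p1): α-rule — add ~~p5, ~~p1.
        (p4 | p4): β-rule — branch into p4  //  p4.
          branch 1.1.1 (add p4):
            ((p4 & (p5 & ~p5)) -> p1): β-rule — branch into ~(p4 & (p5 & ~p5))  //  p1.
              branch 1.1.1.1 (add ~(p4 & (p5 & ~p5))):
                ~(p4 & (p5 & ~p5)): β-rule — branch into ~p4  //  ~(p5 & ~p5).
                  branch 1.1.1.1.1 (add ~p4):
                    × closes — contains both p4 and ~p4.
                  branch 1.1.1.1.2 (add ~(p5 & ~p5)):
                    ~(p5 & ~p5): β-rule — branch into ~p5  //  ~~p5.
                      branch 1.1.1.1.2.1 (add ~p5):
                        × closes — contains both p5 and ~p5.
                      branch 1.1.1.1.2.2 (add ~~p5):
                        ○ open, literals {p1=T, p2=T, p4=T, p5=T}.
              branch 1.1.1.2 (add p1):
                ○ open, literals {p1=T, p2=T, p4=T, p5=T}.
          branch 1.1.2 (add p4):
            ((p4 & (p5 & ~p5)) -> p1): β-rule — branch into ~(p4 & (p5 & ~p5))  //  p1.
              branch 1.1.2.1 (add ~(p4 & (p5 & ~p5))):
                ~(p4 & (p5 & ~p5)): β-rule — branch into ~p4  //  ~(p5 & ~p5).
                  branch 1.1.2.1.1 (add ~p4):
                    × closes — contains both p4 and ~p4.
                  branch 1.1.2.1.2 (add ~(p5 & ~p5)):
                    ~(p5 & ~p5): β-rule — branch into ~p5  //  ~~p5.
                      branch 1.1.2.1.2.1 (add ~p5):
                        × closes — contains both p5 and ~p5.
                      branch 1.1.2.1.2.2 (add ~~p5):
                        ○ open, literals {p1=T, p2=T, p4=T, p5=T}.
              branch 1.1.2.2 (add p1):
                ○ open, literals {p1=T, p2=T, p4=T, p5=T}.
      branch 1.2 (add (p3 & p1)):
        (p3 & p1): α-rule — add p3, p1.
        (p4 | p4): β-rule — branch into p4  //  p4.
          branch 1.2.1 (add p4):
            ((p4 & (p5 & ~p5)) -> p1): β-rule — branch into ~(p4 & (p5 & ~p5))  //  p1.
              branch 1.2.1.1 (add ~(p4 & (p5 & ~p5))):
                ~(p4 & (p5 & ~p5)): β-rule — branch into ~p4  //  ~(p5 & ~p5).
                  branch 1.2.1.1.1 (add ~p4):
                    × closes — contains both p4 and ~p4.
                  branch 1.2.1.1.2 (add ~(p5 & ~p5)):
                    ~(p5 & ~p5): β-rule — branch into ~p5  //  ~~p5.
                      branch 1.2.1.1.2.1 (add ~p5):
                        ○ open, literals {p1=T, p3=T, p4=T, p5=F}.
                      branch 1.2.1.1.2.2 (add ~~p5):
                        ○ open, literals {p1=T, p3=T, p4=T, p5=T}.
              branch 1.2.1.2 (add p1):
                ○ open, literals {p1=T, p3=T, p4=T}.
          branch 1.2.2 (add p4):
            ((p4 & (p5 & ~p5)) -> p1): β-rule — branch into ~(p4 & (p5 & ~p5))  //  p1.
              branch 1.2.2.1 (add ~(p4 & (p5 & ~p5))):
                ~(p4 & (p5 & ~p5)): β-rule — branch into ~p4  //  ~(p5 & ~p5).
                  branch 1.2.2.1.1 (add ~p4):
                    × closes — contains both p4 and ~p4.
                  branch 1.2.2.1.2 (add ~(p5 & ~p5)):
                    ~(p5 & ~p5): β-rule — branch into ~p5  //  ~~p5.
                      branch 1.2.2.1.2.1 (add ~p5):
                        ○ open, literals {p1=T, p3=T, p4=T, p5=F}.
                      branch 1.2.2.1.2.2 (add ~~p5):
                        ○ open, literals {p1=T, p3=T, p4=T, p5=T}.
              branch 1.2.2.2 (add p1):
                ○ open, literals {p1=T, p3=T, p4=T}.
  branch 2 (add ~((p2 -> (~p5 | ~p1)) -> (p3 & p1)), ~((p4 | p4) & ((p4 & (p5 & ~p5)) -> p1))):
    ~((p2 -> (~p5 | ~p1)) -> (p3 & p1)): α-rule — add (p2 -> (~p5 | ~p1)), ~(p3 & p1).
    ~((p4 | p4) & ((p4 & (p5 & ~p5)) -> p1)): β-rule — branch into ~(p4 | p4)  //  ~((p4 & (p5 & ~p5)) -> p1).
      branch 2.1 (add ~(p4 | p4)):
        ~(p4 | p4): α-rule — add ~p4, ~p4.
        (p2 -> (~p5 | ~p1)): β-rule — branch into ~p2  //  (~p5 | ~p1).
          branch 2.1.1 (add ~p2):
            ~(p3 & p1): β-rule — branch into ~p3  //  ~p1.
              branch 2.1.1.1 (add ~p3):
                ○ open, literals {p2=F, p3=F, p4=F}.
              branch 2.1.1.2 (add ~p1):
                ○ open, literals {p1=F, p2=F, p4=F}.
          branch 2.1.2 (add (~p5 | ~p1)):
            ~(p3 & p1): β-rule — branch into ~p3  //  ~p1.
              branch 2.1.2.1 (add ~p3):
                (~p5 | ~p1): β-rule — branch into ~p5  //  ~p1.
                  branch 2.1.2.1.1 (add ~p5):
                    ○ open, literals {p3=F, p4=F, p5=F}.
                  branch 2.1.2.1.2 (add ~p1):
                    ○ open, literals {p1=F, p3=F, p4=F}.
              branch 2.1.2.2 (add ~p1):
                (~p5 | ~p1): β-rule — branch into ~p5  //  ~p1.
                  branch 2.1.2.2.1 (add ~p5):
                    ○ open, literals {p1=F, p4=F, p5=F}.
                  branch 2.1.2.2.2 (add ~p1):
                    ○ open, literals {p1=F, p4=F}.
      branch 2.2 (add ~((p4 & (p5 & ~p5)) -> p1)):
        ~((p4 & (p5 & ~p5)) -> p1): α-rule — add (p4 & (p5 & ~p5)), ~p1.
        (p4 & (p5 & ~p5)): α-rule — add p4, (p5 & ~p5).
        (p5 & ~p5): α-rule — add p5, ~p5.
        × closes — contains both p5 and ~p5.
7 branches closed, 16 open.
Each open branch fixes some atoms; the unmentioned ones are free. Counting distinct full assignments: branch {p1=T, p2=T, p4=T, p5=T} (p3) contributes 2 new; branch {p1=T, p2=T, p4=T, p5=T} (p3) contributes 0 new; branch {p1=T, p2=T, p4=T, p5=T} (p3) contributes 0 new; branch {p1=T, p2=T, p4=T, p5=T} (p3) contributes 0 new; branch {p1=T, p3=T, p4=T, p5=F} (p2) contributes 2 new; branch {p1=T, p3=T, p4=T, p5=T} (p2) contributes 1 new; branch {p1=T, p3=T, p4=T} (p2, p5) contributes 0 new; branch {p1=T, p3=T, p4=T, p5=F} (p2) contributes 0 new; branch {p1=T, p3=T, p4=T, p5=T} (p2) contributes 0 new; branch {p1=T, p3=T, p4=T} (p2, p5) contributes 0 new; branch {p2=F, p3=F, p4=F} (p1, p5) contributes 4 new; branch {p1=F, p2=F, p4=F} (p3, p5) contributes 2 new; branch {p3=F, p4=F, p5=F} (p2, p1) contributes 2 new; branch {p1=F, p3=F, p4=F} (p2, p5) contributes 1 new; branch {p1=F, p4=F, p5=F} (p2, p3) contributes 1 new; branch {p1=F, p4=F} (p2, p3, p5) contributes 1 new. Total: 16.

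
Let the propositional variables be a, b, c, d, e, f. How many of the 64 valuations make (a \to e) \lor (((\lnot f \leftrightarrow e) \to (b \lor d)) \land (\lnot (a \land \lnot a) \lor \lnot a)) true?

62

Initial set: {T ((a \to e) \lor (((\lnot f \leftrightarrow e) \to (b \lor d)) \land (\lnot (a \land \lnot a) \lor \lnot a)))}.
T ((a \to e) \lor (((\lnot f \leftrightarrow e) \to (b \lor d)) \land (\lnot (a \land \lnot a) \lor \lnot a))): β-rule — branch into T (a \to e)  //  T (((\lnot f \leftrightarrow e) \to (b \lor d)) \land (\lnot (a \land \lnot a) \lor \lnot a)).
  branch 1 (add T (a \to e)):
    T (a \to e): β-rule — branch into F a  //  T e.
      branch 1.1 (add F a):
        ○ open, literals {a=0}.
      branch 1.2 (add T e):
        ○ open, literals {e=1}.
  branch 2 (add T (((\lnot f \leftrightarrow e) \to (b \lor d)) \land (\lnot (a \land \lnot a) \lor \lnot a))):
    T (((\lnot f \leftrightarrow e) \to (b \lor d)) \land (\lnot (a \land \lnot a) \lor \lnot a)): α-rule — add T ((\lnot f \leftrightarrow e) \to (b \lor d)), T (\lnot (a \land \lnot a) \lor \lnot a).
    T ((\lnot f \leftrightarrow e) \to (b \lor d)): β-rule — branch into F (\lnot f \leftrightarrow e)  //  T (b \lor d).
      branch 2.1 (add F (\lnot f \leftrightarrow e)):
        T (\lnot (a \land \lnot a) \lor \lnot a): β-rule — branch into T \lnot (a \land \lnot a)  //  T \lnot a.
          branch 2.1.1 (add T \lnot (a \land \lnot a)):
            F (\lnot f \leftrightarrow e): β-rule — branch into T \lnot f, F e  //  F \lnot f, T e.
              branch 2.1.1.1 (add T \lnot f, F e):
                T \lnot (a \land \lnot a): β-rule — branch into F a  //  F \lnot a.
                  branch 2.1.1.1.1 (add F a):
                    ○ open, literals {a=0, e=0, f=0}.
                  branch 2.1.1.1.2 (add F \lnot a):
                    ○ open, literals {a=1, e=0, f=0}.
              branch 2.1.1.2 (add F \lnot f, T e):
                T \lnot (a \land \lnot a): β-rule — branch into F a  //  F \lnot a.
                  branch 2.1.1.2.1 (add F a):
                    ○ open, literals {a=0, e=1, f=1}.
                  branch 2.1.1.2.2 (add F \lnot a):
                    ○ open, literals {a=1, e=1, f=1}.
          branch 2.1.2 (add T \lnot a):
            F (\lnot f \leftrightarrow e): β-rule — branch into T \lnot f, F e  //  F \lnot f, T e.
              branch 2.1.2.1 (add T \lnot f, F e):
                ○ open, literals {a=0, e=0, f=0}.
              branch 2.1.2.2 (add F \lnot f, T e):
                ○ open, literals {a=0, e=1, f=1}.
      branch 2.2 (add T (b \lor d)):
        T (\lnot (a \land \lnot a) \lor \lnot a): β-rule — branch into T \lnot (a \land \lnot a)  //  T \lnot a.
          branch 2.2.1 (add T \lnot (a \land \lnot a)):
            T (b \lor d): β-rule — branch into T b  //  T d.
              branch 2.2.1.1 (add T b):
                T \lnot (a \land \lnot a): β-rule — branch into F a  //  F \lnot a.
                  branch 2.2.1.1.1 (add F a):
                    ○ open, literals {a=0, b=1}.
                  branch 2.2.1.1.2 (add F \lnot a):
                    ○ open, literals {a=1, b=1}.
              branch 2.2.1.2 (add T d):
                T \lnot (a \land \lnot a): β-rule — branch into F a  //  F \lnot a.
                  branch 2.2.1.2.1 (add F a):
                    ○ open, literals {a=0, d=1}.
                  branch 2.2.1.2.2 (add F \lnot a):
                    ○ open, literals {a=1, d=1}.
          branch 2.2.2 (add T \lnot a):
            T (b \lor d): β-rule — branch into T b  //  T d.
              branch 2.2.2.1 (add T b):
                ○ open, literals {a=0, b=1}.
              branch 2.2.2.2 (add T d):
                ○ open, literals {a=0, d=1}.
0 branches closed, 14 open.
Each open branch fixes some atoms; the unmentioned ones are free. Counting distinct full assignments: branch {a=0} (b, c, d, e, f) contributes 32 new; branch {e=1} (a, b, c, d, f) contributes 16 new; branch {a=0, e=0, f=0} (b, c, d) contributes 0 new; branch {a=1, e=0, f=0} (b, c, d) contributes 8 new; branch {a=0, e=1, f=1} (b, c, d) contributes 0 new; branch {a=1, e=1, f=1} (b, c, d) contributes 0 new; branch {a=0, e=0, f=0} (b, c, d) contributes 0 new; branch {a=0, e=1, f=1} (b, c, d) contributes 0 new; branch {a=0, b=1} (c, d, e, f) contributes 0 new; branch {a=1, b=1} (c, d, e, f) contributes 4 new; branch {a=0, d=1} (b, c, e, f) contributes 0 new; branch {a=1, d=1} (b, c, e, f) contributes 2 new; branch {a=0, b=1} (c, d, e, f) contributes 0 new; branch {a=0, d=1} (b, c, e, f) contributes 0 new. Total: 62.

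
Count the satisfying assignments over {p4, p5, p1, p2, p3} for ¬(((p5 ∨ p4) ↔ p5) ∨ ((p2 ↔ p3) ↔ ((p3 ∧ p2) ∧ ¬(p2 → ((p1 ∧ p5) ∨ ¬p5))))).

Initial set: {¬(((p5 ∨ p4) ↔ p5) ∨ ((p2 ↔ p3) ↔ ((p3 ∧ p2) ∧ ¬(p2 → ((p1 ∧ p5) ∨ ¬p5)))))}.
¬(((p5 ∨ p4) ↔ p5) ∨ ((p2 ↔ p3) ↔ ((p3 ∧ p2) ∧ ¬(p2 → ((p1 ∧ p5) ∨ ¬p5))))): α-rule — add ¬((p5 ∨ p4) ↔ p5), ¬((p2 ↔ p3) ↔ ((p3 ∧ p2) ∧ ¬(p2 → ((p1 ∧ p5) ∨ ¬p5)))).
¬((p5 ∨ p4) ↔ p5): β-rule — branch into (p5 ∨ p4), ¬p5  //  ¬(p5 ∨ p4), p5.
  branch 1 (add (p5 ∨ p4), ¬p5):
    ¬((p2 ↔ p3) ↔ ((p3 ∧ p2) ∧ ¬(p2 → ((p1 ∧ p5) ∨ ¬p5)))): β-rule — branch into (p2 ↔ p3), ¬((p3 ∧ p2) ∧ ¬(p2 → ((p1 ∧ p5) ∨ ¬p5)))  //  ¬(p2 ↔ p3), ((p3 ∧ p2) ∧ ¬(p2 → ((p1 ∧ p5) ∨ ¬p5))).
      branch 1.1 (add (p2 ↔ p3), ¬((p3 ∧ p2) ∧ ¬(p2 → ((p1 ∧ p5) ∨ ¬p5)))):
        (p5 ∨ p4): β-rule — branch into p5  //  p4.
          branch 1.1.1 (add p5):
            × closes — contains both p5 and ¬p5.
          branch 1.1.2 (add p4):
            (p2 ↔ p3): β-rule — branch into p2, p3  //  ¬p2, ¬p3.
              branch 1.1.2.1 (add p2, p3):
                ¬((p3 ∧ p2) ∧ ¬(p2 → ((p1 ∧ p5) ∨ ¬p5))): β-rule — branch into ¬(p3 ∧ p2)  //  ¬¬(p2 → ((p1 ∧ p5) ∨ ¬p5)).
                  branch 1.1.2.1.1 (add ¬(p3 ∧ p2)):
                    ¬(p3 ∧ p2): β-rule — branch into ¬p3  //  ¬p2.
                      branch 1.1.2.1.1.1 (add ¬p3):
                        × closes — contains both p3 and ¬p3.
                      branch 1.1.2.1.1.2 (add ¬p2):
                        × closes — contains both p2 and ¬p2.
                  branch 1.1.2.1.2 (add ¬¬(p2 → ((p1 ∧ p5) ∨ ¬p5))):
                    ¬¬(p2 → ((p1 ∧ p5) ∨ ¬p5)): β-rule — branch into ¬p2  //  ((p1 ∧ p5) ∨ ¬p5).
                      branch 1.1.2.1.2.1 (add ¬p2):
                        × closes — contains both p2 and ¬p2.
                      branch 1.1.2.1.2.2 (add ((p1 ∧ p5) ∨ ¬p5)):
                        ((p1 ∧ p5) ∨ ¬p5): β-rule — branch into (p1 ∧ p5)  //  ¬p5.
                          branch 1.1.2.1.2.2.1 (add (p1 ∧ p5)):
                            (p1 ∧ p5): α-rule — add p1, p5.
                            × closes — contains both p5 and ¬p5.
                          branch 1.1.2.1.2.2.2 (add ¬p5):
                            ○ open, literals {p2=true, p3=true, p4=true, p5=false}.
              branch 1.1.2.2 (add ¬p2, ¬p3):
                ¬((p3 ∧ p2) ∧ ¬(p2 → ((p1 ∧ p5) ∨ ¬p5))): β-rule — branch into ¬(p3 ∧ p2)  //  ¬¬(p2 → ((p1 ∧ p5) ∨ ¬p5)).
                  branch 1.1.2.2.1 (add ¬(p3 ∧ p2)):
                    ¬(p3 ∧ p2): β-rule — branch into ¬p3  //  ¬p2.
                      branch 1.1.2.2.1.1 (add ¬p3):
                        ○ open, literals {p2=false, p3=false, p4=true, p5=false}.
                      branch 1.1.2.2.1.2 (add ¬p2):
                        ○ open, literals {p2=false, p3=false, p4=true, p5=false}.
                  branch 1.1.2.2.2 (add ¬¬(p2 → ((p1 ∧ p5) ∨ ¬p5))):
                    ¬¬(p2 → ((p1 ∧ p5) ∨ ¬p5)): β-rule — branch into ¬p2  //  ((p1 ∧ p5) ∨ ¬p5).
                      branch 1.1.2.2.2.1 (add ¬p2):
                        ○ open, literals {p2=false, p3=false, p4=true, p5=false}.
                      branch 1.1.2.2.2.2 (add ((p1 ∧ p5) ∨ ¬p5)):
                        ((p1 ∧ p5) ∨ ¬p5): β-rule — branch into (p1 ∧ p5)  //  ¬p5.
                          branch 1.1.2.2.2.2.1 (add (p1 ∧ p5)):
                            (p1 ∧ p5): α-rule — add p1, p5.
                            × closes — contains both p5 and ¬p5.
                          branch 1.1.2.2.2.2.2 (add ¬p5):
                            ○ open, literals {p2=false, p3=false, p4=true, p5=false}.
      branch 1.2 (add ¬(p2 ↔ p3), ((p3 ∧ p2) ∧ ¬(p2 → ((p1 ∧ p5) ∨ ¬p5)))):
        ((p3 ∧ p2) ∧ ¬(p2 → ((p1 ∧ p5) ∨ ¬p5))): α-rule — add (p3 ∧ p2), ¬(p2 → ((p1 ∧ p5) ∨ ¬p5)).
        (p3 ∧ p2): α-rule — add p3, p2.
        ¬(p2 → ((p1 ∧ p5) ∨ ¬p5)): α-rule — add p2, ¬((p1 ∧ p5) ∨ ¬p5).
        ¬((p1 ∧ p5) ∨ ¬p5): α-rule — add ¬(p1 ∧ p5), ¬¬p5.
        × closes — contains both p5 and ¬p5.
  branch 2 (add ¬(p5 ∨ p4), p5):
    ¬(p5 ∨ p4): α-rule — add ¬p5, ¬p4.
    × closes — contains both p5 and ¬p5.
8 branches closed, 5 open.
Each open branch fixes some atoms; the unmentioned ones are free. Counting distinct full assignments: branch {p2=true, p3=true, p4=true, p5=false} (p1) contributes 2 new; branch {p2=false, p3=false, p4=true, p5=false} (p1) contributes 2 new; branch {p2=false, p3=false, p4=true, p5=false} (p1) contributes 0 new; branch {p2=false, p3=false, p4=true, p5=false} (p1) contributes 0 new; branch {p2=false, p3=false, p4=true, p5=false} (p1) contributes 0 new. Total: 4.

4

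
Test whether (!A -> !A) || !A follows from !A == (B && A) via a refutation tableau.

Yes

Initial set: {(!A == (B && A)); !((!A -> !A) || !A)}.
!((!A -> !A) || !A): α-rule — add !(!A -> !A), !!A.
!(!A -> !A): α-rule — add !A, !!A.
× closes — contains both A and !A.
All 1 branch closes.
Every branch closed, so the premises entail the conclusion.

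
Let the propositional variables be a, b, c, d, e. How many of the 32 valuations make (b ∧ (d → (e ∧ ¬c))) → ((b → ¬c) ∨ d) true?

28

Initial set: {((b ∧ (d → (e ∧ ¬c))) → ((b → ¬c) ∨ d))}.
((b ∧ (d → (e ∧ ¬c))) → ((b → ¬c) ∨ d)): β-rule — branch into ¬(b ∧ (d → (e ∧ ¬c)))  //  ((b → ¬c) ∨ d).
  branch 1 (add ¬(b ∧ (d → (e ∧ ¬c)))):
    ¬(b ∧ (d → (e ∧ ¬c))): β-rule — branch into ¬b  //  ¬(d → (e ∧ ¬c)).
      branch 1.1 (add ¬b):
        ○ open, literals {b=F}.
      branch 1.2 (add ¬(d → (e ∧ ¬c))):
        ¬(d → (e ∧ ¬c)): α-rule — add d, ¬(e ∧ ¬c).
        ¬(e ∧ ¬c): β-rule — branch into ¬e  //  ¬¬c.
          branch 1.2.1 (add ¬e):
            ○ open, literals {d=T, e=F}.
          branch 1.2.2 (add ¬¬c):
            ○ open, literals {c=T, d=T}.
  branch 2 (add ((b → ¬c) ∨ d)):
    ((b → ¬c) ∨ d): β-rule — branch into (b → ¬c)  //  d.
      branch 2.1 (add (b → ¬c)):
        (b → ¬c): β-rule — branch into ¬b  //  ¬c.
          branch 2.1.1 (add ¬b):
            ○ open, literals {b=F}.
          branch 2.1.2 (add ¬c):
            ○ open, literals {c=F}.
      branch 2.2 (add d):
        ○ open, literals {d=T}.
0 branches closed, 6 open.
Each open branch fixes some atoms; the unmentioned ones are free. Counting distinct full assignments: branch {b=F} (a, c, d, e) contributes 16 new; branch {d=T, e=F} (a, b, c) contributes 4 new; branch {c=T, d=T} (a, b, e) contributes 2 new; branch {b=F} (a, c, d, e) contributes 0 new; branch {c=F} (a, b, d, e) contributes 6 new; branch {d=T} (a, b, c, e) contributes 0 new. Total: 28.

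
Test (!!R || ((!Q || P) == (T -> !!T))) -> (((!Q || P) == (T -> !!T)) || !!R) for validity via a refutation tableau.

Assume the negation and expand:
Initial set: {!((!!R || ((!Q || P) == (T -> !!T))) -> (((!Q || P) == (T -> !!T)) || !!R))}.
!((!!R || ((!Q || P) == (T -> !!T))) -> (((!Q || P) == (T -> !!T)) || !!R)): α-rule — add (!!R || ((!Q || P) == (T -> !!T))), !(((!Q || P) == (T -> !!T)) || !!R).
!(((!Q || P) == (T -> !!T)) || !!R): α-rule — add !((!Q || P) == (T -> !!T)), !!!R.
!!!R: drop double negation, giving !R.
(!!R || ((!Q || P) == (T -> !!T))): β-rule — branch into !!R  //  ((!Q || P) == (T -> !!T)).
  branch 1 (add !!R):
    !!R: drop double negation, giving R.
    × closes — contains both R and !R.
  branch 2 (add ((!Q || P) == (T -> !!T))):
    !((!Q || P) == (T -> !!T)): β-rule — branch into (!Q || P), !(T -> !!T)  //  !(!Q || P), (T -> !!T).
      branch 2.1 (add (!Q || P), !(T -> !!T)):
        !(T -> !!T): α-rule — add T, !!!T.
        !!!T: drop double negation, giving !T.
        × closes — contains both T and !T.
      branch 2.2 (add !(!Q || P), (T -> !!T)):
        !(!Q || P): α-rule — add !!Q, !P.
        ((!Q || P) == (T -> !!T)): β-rule — branch into (!Q || P), (T -> !!T)  //  !(!Q || P), !(T -> !!T).
          branch 2.2.1 (add (!Q || P), (T -> !!T)):
            (T -> !!T): β-rule — branch into !T  //  !!T.
              branch 2.2.1.1 (add !T):
                (!Q || P): β-rule — branch into !Q  //  P.
                  branch 2.2.1.1.1 (add !Q):
                    × closes — contains both Q and !Q.
                  branch 2.2.1.1.2 (add P):
                    × closes — contains both P and !P.
              branch 2.2.1.2 (add !!T):
                !!T: drop double negation, giving T.
                (!Q || P): β-rule — branch into !Q  //  P.
                  branch 2.2.1.2.1 (add !Q):
                    × closes — contains both Q and !Q.
                  branch 2.2.1.2.2 (add P):
                    × closes — contains both P and !P.
          branch 2.2.2 (add !(!Q || P), !(T -> !!T)):
            !(!Q || P): α-rule — add !!Q, !P.
            !(T -> !!T): α-rule — add T, !!!T.
            !!!T: drop double negation, giving !T.
            × closes — contains both T and !T.
All 7 branches close.
Every branch closed, so the negation is unsatisfiable and the formula is valid.

Valid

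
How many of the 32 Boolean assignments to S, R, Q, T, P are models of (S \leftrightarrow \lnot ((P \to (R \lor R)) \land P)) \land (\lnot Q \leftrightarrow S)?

Initial set: {T ((S \leftrightarrow \lnot ((P \to (R \lor R)) \land P)) \land (\lnot Q \leftrightarrow S))}.
T ((S \leftrightarrow \lnot ((P \to (R \lor R)) \land P)) \land (\lnot Q \leftrightarrow S)): α-rule — add T (S \leftrightarrow \lnot ((P \to (R \lor R)) \land P)), T (\lnot Q \leftrightarrow S).
T (S \leftrightarrow \lnot ((P \to (R \lor R)) \land P)): β-rule — branch into T S, T \lnot ((P \to (R \lor R)) \land P)  //  F S, F \lnot ((P \to (R \lor R)) \land P).
  branch 1 (add T S, T \lnot ((P \to (R \lor R)) \land P)):
    T (\lnot Q \leftrightarrow S): β-rule — branch into T \lnot Q, T S  //  F \lnot Q, F S.
      branch 1.1 (add T \lnot Q, T S):
        T \lnot ((P \to (R \lor R)) \land P): β-rule — branch into F (P \to (R \lor R))  //  F P.
          branch 1.1.1 (add F (P \to (R \lor R))):
            F (P \to (R \lor R)): α-rule — add T P, F (R \lor R).
            F (R \lor R): α-rule — add F R, F R.
            ○ open, literals {P=1, Q=0, R=0, S=1}.
          branch 1.1.2 (add F P):
            ○ open, literals {P=0, Q=0, S=1}.
      branch 1.2 (add F \lnot Q, F S):
        × closes — contains both S and \lnot S.
  branch 2 (add F S, F \lnot ((P \to (R \lor R)) \land P)):
    F \lnot ((P \to (R \lor R)) \land P): α-rule — add T (P \to (R \lor R)), T P.
    T (\lnot Q \leftrightarrow S): β-rule — branch into T \lnot Q, T S  //  F \lnot Q, F S.
      branch 2.1 (add T \lnot Q, T S):
        × closes — contains both S and \lnot S.
      branch 2.2 (add F \lnot Q, F S):
        T (P \to (R \lor R)): β-rule — branch into F P  //  T (R \lor R).
          branch 2.2.1 (add F P):
            × closes — contains both P and \lnot P.
          branch 2.2.2 (add T (R \lor R)):
            T (R \lor R): β-rule — branch into T R  //  T R.
              branch 2.2.2.1 (add T R):
                ○ open, literals {P=1, Q=1, R=1, S=0}.
              branch 2.2.2.2 (add T R):
                ○ open, literals {P=1, Q=1, R=1, S=0}.
3 branches closed, 4 open.
Each open branch fixes some atoms; the unmentioned ones are free. Counting distinct full assignments: branch {P=1, Q=0, R=0, S=1} (T) contributes 2 new; branch {P=0, Q=0, S=1} (R, T) contributes 4 new; branch {P=1, Q=1, R=1, S=0} (T) contributes 2 new; branch {P=1, Q=1, R=1, S=0} (T) contributes 0 new. Total: 8.

8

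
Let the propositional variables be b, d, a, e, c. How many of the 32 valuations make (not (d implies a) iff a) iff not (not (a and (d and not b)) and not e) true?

14

Initial set: {((not (d implies a) iff a) iff not (not (a and (d and not b)) and not e))}.
((not (d implies a) iff a) iff not (not (a and (d and not b)) and not e)): β-rule — branch into (not (d implies a) iff a), not (not (a and (d and not b)) and not e)  //  not (not (d implies a) iff a), not not (not (a and (d and not b)) and not e).
  branch 1 (add (not (d implies a) iff a), not (not (a and (d and not b)) and not e)):
    (not (d implies a) iff a): β-rule — branch into not (d implies a), a  //  not not (d implies a), not a.
      branch 1.1 (add not (d implies a), a):
        not (d implies a): α-rule — add d, not a.
        × closes — contains both a and not a.
      branch 1.2 (add not not (d implies a), not a):
        not (not (a and (d and not b)) and not e): β-rule — branch into not not (a and (d and not b))  //  not not e.
          branch 1.2.1 (add not not (a and (d and not b))):
            not not (a and (d and not b)): α-rule — add a, (d and not b).
            × closes — contains both a and not a.
          branch 1.2.2 (add not not e):
            not not (d implies a): β-rule — branch into not d  //  a.
              branch 1.2.2.1 (add not d):
                ○ open, literals {a=0, d=0, e=1}.
              branch 1.2.2.2 (add a):
                × closes — contains both a and not a.
  branch 2 (add not (not (d implies a) iff a), not not (not (a and (d and not b)) and not e)):
    not not (not (a and (d and not b)) and not e): α-rule — add not (a and (d and not b)), not e.
    not (not (d implies a) iff a): β-rule — branch into not (d implies a), not a  //  not not (d implies a), a.
      branch 2.1 (add not (d implies a), not a):
        not (d implies a): α-rule — add d, not a.
        not (a and (d and not b)): β-rule — branch into not a  //  not (d and not b).
          branch 2.1.1 (add not a):
            ○ open, literals {a=0, d=1, e=0}.
          branch 2.1.2 (add not (d and not b)):
            not (d and not b): β-rule — branch into not d  //  not not b.
              branch 2.1.2.1 (add not d):
                × closes — contains both d and not d.
              branch 2.1.2.2 (add not not b):
                ○ open, literals {a=0, b=1, d=1, e=0}.
      branch 2.2 (add not not (d implies a), a):
        not (a and (d and not b)): β-rule — branch into not a  //  not (d and not b).
          branch 2.2.1 (add not a):
            × closes — contains both a and not a.
          branch 2.2.2 (add not (d and not b)):
            not not (d implies a): β-rule — branch into not d  //  a.
              branch 2.2.2.1 (add not d):
                not (d and not b): β-rule — branch into not d  //  not not b.
                  branch 2.2.2.1.1 (add not d):
                    ○ open, literals {a=1, d=0, e=0}.
                  branch 2.2.2.1.2 (add not not b):
                    ○ open, literals {a=1, b=1, d=0, e=0}.
              branch 2.2.2.2 (add a):
                not (d and not b): β-rule — branch into not d  //  not not b.
                  branch 2.2.2.2.1 (add not d):
                    ○ open, literals {a=1, d=0, e=0}.
                  branch 2.2.2.2.2 (add not not b):
                    ○ open, literals {a=1, b=1, e=0}.
5 branches closed, 7 open.
Each open branch fixes some atoms; the unmentioned ones are free. Counting distinct full assignments: branch {a=0, d=0, e=1} (b, c) contributes 4 new; branch {a=0, d=1, e=0} (b, c) contributes 4 new; branch {a=0, b=1, d=1, e=0} (c) contributes 0 new; branch {a=1, d=0, e=0} (b, c) contributes 4 new; branch {a=1, b=1, d=0, e=0} (c) contributes 0 new; branch {a=1, d=0, e=0} (b, c) contributes 0 new; branch {a=1, b=1, e=0} (d, c) contributes 2 new. Total: 14.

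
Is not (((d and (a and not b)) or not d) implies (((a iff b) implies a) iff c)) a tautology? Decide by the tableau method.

Assume the negation and expand:
Initial set: {F not (((d and (a and not b)) or not d) implies (((a iff b) implies a) iff c))}.
F not (((d and (a and not b)) or not d) implies (((a iff b) implies a) iff c)): β-rule — branch into F ((d and (a and not b)) or not d)  //  T (((a iff b) implies a) iff c).
  branch 1 (add F ((d and (a and not b)) or not d)):
    F ((d and (a and not b)) or not d): α-rule — add F (d and (a and not b)), F not d.
    F (d and (a and not b)): β-rule — branch into F d  //  F (a and not b).
      branch 1.1 (add F d):
        × closes — contains both d and not d.
      branch 1.2 (add F (a and not b)):
        F (a and not b): β-rule — branch into F a  //  F not b.
          branch 1.2.1 (add F a):
            ○ open, literals {a=false, d=true}.
          branch 1.2.2 (add F not b):
            ○ open, literals {b=true, d=true}.
  branch 2 (add T (((a iff b) implies a) iff c)):
    T (((a iff b) implies a) iff c): β-rule — branch into T ((a iff b) implies a), T c  //  F ((a iff b) implies a), F c.
      branch 2.1 (add T ((a iff b) implies a), T c):
        T ((a iff b) implies a): β-rule — branch into F (a iff b)  //  T a.
          branch 2.1.1 (add F (a iff b)):
            F (a iff b): β-rule — branch into T a, F b  //  F a, T b.
              branch 2.1.1.1 (add T a, F b):
                ○ open, literals {a=true, b=false, c=true}.
              branch 2.1.1.2 (add F a, T b):
                ○ open, literals {a=false, b=true, c=true}.
          branch 2.1.2 (add T a):
            ○ open, literals {a=true, c=true}.
      branch 2.2 (add F ((a iff b) implies a), F c):
        F ((a iff b) implies a): α-rule — add T (a iff b), F a.
        T (a iff b): β-rule — branch into T a, T b  //  F a, F b.
          branch 2.2.1 (add T a, T b):
            × closes — contains both a and not a.
          branch 2.2.2 (add F a, F b):
            ○ open, literals {a=false, b=false, c=false}.
2 branches closed, 6 open.
An open branch gives a countermodel: a=false, d=true (unmentioned atoms arbitrary); under it the original formula is false.

Not valid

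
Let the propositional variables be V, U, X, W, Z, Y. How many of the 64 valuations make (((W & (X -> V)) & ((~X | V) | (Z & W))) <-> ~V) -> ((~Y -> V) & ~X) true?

Initial set: {((((W & (X -> V)) & ((~X | V) | (Z & W))) <-> ~V) -> ((~Y -> V) & ~X))}.
((((W & (X -> V)) & ((~X | V) | (Z & W))) <-> ~V) -> ((~Y -> V) & ~X)): β-rule — branch into ~(((W & (X -> V)) & ((~X | V) | (Z & W))) <-> ~V)  //  ((~Y -> V) & ~X).
  branch 1 (add ~(((W & (X -> V)) & ((~X | V) | (Z & W))) <-> ~V)):
    ~(((W & (X -> V)) & ((~X | V) | (Z & W))) <-> ~V): β-rule — branch into ((W & (X -> V)) & ((~X | V) | (Z & W))), ~~V  //  ~((W & (X -> V)) & ((~X | V) | (Z & W))), ~V.
      branch 1.1 (add ((W & (X -> V)) & ((~X | V) | (Z & W))), ~~V):
        ((W & (X -> V)) & ((~X | V) | (Z & W))): α-rule — add (W & (X -> V)), ((~X | V) | (Z & W)).
        (W & (X -> V)): α-rule — add W, (X -> V).
        ((~X | V) | (Z & W)): β-rule — branch into (~X | V)  //  (Z & W).
          branch 1.1.1 (add (~X | V)):
            (X -> V): β-rule — branch into ~X  //  V.
              branch 1.1.1.1 (add ~X):
                (~X | V): β-rule — branch into ~X  //  V.
                  branch 1.1.1.1.1 (add ~X):
                    ○ open, literals {V=true, W=true, X=false}.
                  branch 1.1.1.1.2 (add V):
                    ○ open, literals {V=true, W=true, X=false}.
              branch 1.1.1.2 (add V):
                (~X | V): β-rule — branch into ~X  //  V.
                  branch 1.1.1.2.1 (add ~X):
                    ○ open, literals {V=true, W=true, X=false}.
                  branch 1.1.1.2.2 (add V):
                    ○ open, literals {V=true, W=true}.
          branch 1.1.2 (add (Z & W)):
            (Z & W): α-rule — add Z, W.
            (X -> V): β-rule — branch into ~X  //  V.
              branch 1.1.2.1 (add ~X):
                ○ open, literals {V=true, W=true, X=false, Z=true}.
              branch 1.1.2.2 (add V):
                ○ open, literals {V=true, W=true, Z=true}.
      branch 1.2 (add ~((W & (X -> V)) & ((~X | V) | (Z & W))), ~V):
        ~((W & (X -> V)) & ((~X | V) | (Z & W))): β-rule — branch into ~(W & (X -> V))  //  ~((~X | V) | (Z & W)).
          branch 1.2.1 (add ~(W & (X -> V))):
            ~(W & (X -> V)): β-rule — branch into ~W  //  ~(X -> V).
              branch 1.2.1.1 (add ~W):
                ○ open, literals {V=false, W=false}.
              branch 1.2.1.2 (add ~(X -> V)):
                ~(X -> V): α-rule — add X, ~V.
                ○ open, literals {V=false, X=true}.
          branch 1.2.2 (add ~((~X | V) | (Z & W))):
            ~((~X | V) | (Z & W)): α-rule — add ~(~X | V), ~(Z & W).
            ~(~X | V): α-rule — add ~~X, ~V.
            ~(Z & W): β-rule — branch into ~Z  //  ~W.
              branch 1.2.2.1 (add ~Z):
                ○ open, literals {V=false, X=true, Z=false}.
              branch 1.2.2.2 (add ~W):
                ○ open, literals {V=false, W=false, X=true}.
  branch 2 (add ((~Y -> V) & ~X)):
    ((~Y -> V) & ~X): α-rule — add (~Y -> V), ~X.
    (~Y -> V): β-rule — branch into ~~Y  //  V.
      branch 2.1 (add ~~Y):
        ○ open, literals {X=false, Y=true}.
      branch 2.2 (add V):
        ○ open, literals {V=true, X=false}.
0 branches closed, 12 open.
Each open branch fixes some atoms; the unmentioned ones are free. Counting distinct full assignments: branch {V=true, W=true, X=false} (U, Z, Y) contributes 8 new; branch {V=true, W=true, X=false} (U, Z, Y) contributes 0 new; branch {V=true, W=true, X=false} (U, Z, Y) contributes 0 new; branch {V=true, W=true} (U, X, Z, Y) contributes 8 new; branch {V=true, W=true, X=false, Z=true} (U, Y) contributes 0 new; branch {V=true, W=true, Z=true} (U, X, Y) contributes 0 new; branch {V=false, W=false} (U, X, Z, Y) contributes 16 new; branch {V=false, X=true} (U, W, Z, Y) contributes 8 new; branch {V=false, X=true, Z=false} (U, W, Y) contributes 0 new; branch {V=false, W=false, X=true} (U, Z, Y) contributes 0 new; branch {X=false, Y=true} (V, U, W, Z) contributes 8 new; branch {V=true, X=false} (U, W, Z, Y) contributes 4 new. Total: 52.

52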